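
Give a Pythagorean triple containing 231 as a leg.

We need the other leg and hypotenuse such that 231² + x² = c².
Take x = 520, c = 569: 231² + 520² = 53361 + 270400 = 323761 = 569² ✓
Triple: (231, 520, 569)

(231, 520, 569)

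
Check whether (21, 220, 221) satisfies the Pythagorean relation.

Compute a² + b²:
21² + 220² = 441 + 48400 = 48841
Compute c²:
221² = 48841
Since 48841 = 48841, it is a Pythagorean triple.

Yes, it is a Pythagorean triple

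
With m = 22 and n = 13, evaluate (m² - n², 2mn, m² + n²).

a = m² - n² = 484 - 169 = 315
b = 2mn = 2·22·13 = 572
c = m² + n² = 484 + 169 = 653
Verify: 315² + 572² = 99225 + 327184 = 426409 = 653² ✓

(315, 572, 653)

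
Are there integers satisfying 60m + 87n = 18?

Step 1: Compute gcd(60, 87).
gcd(60, 87) = 3

Step 2: Check divisibility.
Does 3 divide 18? 18 = 3 x 6, so yes.

By the theorem on linear Diophantine equations, 60m + 87n = 18 has integer solutions if and only if gcd(60, 87) divides 18. Since 3 | 18, solutions exist.

Yes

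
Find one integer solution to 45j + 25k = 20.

Step 1: Check solvability.
gcd(45, 25) = 5
Since 5 divides 20, solutions exist.

Step 2: Apply extended Euclidean algorithm to find gcd.
We find integers such that 45*x0 + 25*y0 = 5

Step 3: Scale the particular solution.
Multiply by 20/5 = 4:
j = -4, k = 8

Step 4: Verify.
45*(-4) + 25*(8) = 20 = 20 ✓

j = -4, k = 8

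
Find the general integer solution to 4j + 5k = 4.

Step 1: Compute gcd(4, 5) = 1.
Since 1 divides 4, solutions exist.

Step 2: Find a particular solution using extended Euclidean algorithm.
We get j₀ = -4, k₀ = 4.
Check: 4*-4 + 5*4 = 4 = 4 ✓

Step 3: Write the general solution.
j = -4 + (5/1)t = -4 + 5t
k = 4 - (4/1)t = 4 - 4t
for any integer t.

j = -4 + 5t, k = 4 - 4t for integer t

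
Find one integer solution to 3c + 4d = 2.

Step 1: Check solvability.
gcd(3, 4) = 1
Since 1 divides 2, solutions exist.

Step 2: Apply extended Euclidean algorithm to find gcd.
We find integers such that 3*x0 + 4*y0 = 1

Step 3: Scale the particular solution.
Multiply by 2/1 = 2:
c = -2, d = 2

Step 4: Verify.
3*(-2) + 4*(2) = 2 = 2 ✓

c = -2, d = 2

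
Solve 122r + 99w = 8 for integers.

Step 1: Check solvability.
gcd(122, 99) = 1
Since 1 divides 8, solutions exist.

Step 2: Apply extended Euclidean algorithm to find gcd.
We find integers such that 122*x0 + 99*y0 = 1

Step 3: Scale the particular solution.
Multiply by 8/1 = 8:
r = -344, w = 424

Step 4: Verify.
122*(-344) + 99*(424) = 8 = 8 ✓

r = -344, w = 424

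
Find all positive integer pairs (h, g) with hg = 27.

The positive divisors of 27 are: 1, 3, 9, 27.
Each divisor d gives the pair (d, 27/d):
(1, 27), (3, 9), (9, 3), (27, 1)

(1, 27), (3, 9), (9, 3), (27, 1)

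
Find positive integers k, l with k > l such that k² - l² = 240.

Factor: k² - l² = (k+l)(k-l) = 240.
We need two factors of 240 with the same parity.
Use k+l = 120 and k-l = 2 (product 120·2 = 240).
Adding: 2k = 122, so k = 61.
Subtracting: 2l = 118, so l = 59.
Check: 61² - 59² = 3721 - 3481 = 240 ✓

k = 61, l = 59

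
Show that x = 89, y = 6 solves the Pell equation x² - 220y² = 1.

Compute x² = 89² = 7921
Compute 220y² = 220·6² = 220·36 = 7920
x² - 220y² = 7921 - 7920 = 1
Since this equals 1, (89, 6) is a solution.

Yes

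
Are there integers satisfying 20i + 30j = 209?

Step 1: Compute gcd(20, 30).
gcd(20, 30) = 10

Step 2: Check divisibility.
Does 10 divide 209? 209 = 10 x 20 + 9, so no.

By the theorem on linear Diophantine equations, 20i + 30j = 209 has integer solutions if and only if gcd(20, 30) divides 209. Since 10 does not divide 209, no solutions exist.

No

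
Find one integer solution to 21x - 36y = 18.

Step 1: Check solvability.
gcd(21, 36) = 3
Since 3 divides 18, solutions exist.

Step 2: Apply extended Euclidean algorithm to find gcd.
We find integers such that 21*x0 + 36*y0 = 3

Step 3: Scale the particular solution.
Multiply by 18/3 = 6:
x = -30, y = -18

Step 4: Verify.
21*(-30) - 36*(-18) = 18 = 18 ✓

x = -30, y = -18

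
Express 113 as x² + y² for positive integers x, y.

We need to find integers x, y > 0 such that x² + y² = 113.
Trying x = 7: y² = 113 - 7² = 113 - 49 = 64
y = 8
Check: 7² + 8² = 49 + 64 = 113 ✓

113 = 7² + 8²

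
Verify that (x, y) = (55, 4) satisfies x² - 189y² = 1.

Compute x² = 55² = 3025
Compute 189y² = 189·4² = 189·16 = 3024
x² - 189y² = 3025 - 3024 = 1
Since this equals 1, (55, 4) is a solution.

Yes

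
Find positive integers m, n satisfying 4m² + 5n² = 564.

Try small values of m and check whether (564 - 4m²)/5 is a perfect square.
m = 4: 4·4² = 64, so 5n² = 564 - 64 = 500, giving n² = 100, n = 10.
Check: 4·4² + 5·10² = 64 + 500 = 564 ✓

m = 4, n = 10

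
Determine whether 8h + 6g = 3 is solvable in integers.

Step 1: Compute gcd(8, 6).
gcd(8, 6) = 2

Step 2: Check divisibility.
Does 2 divide 3? 3 = 2 x 1 + 1, so no.

By the theorem on linear Diophantine equations, 8h + 6g = 3 has integer solutions if and only if gcd(8, 6) divides 3. Since 2 does not divide 3, no solutions exist.

No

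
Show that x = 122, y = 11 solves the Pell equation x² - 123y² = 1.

Compute x² = 122² = 14884
Compute 123y² = 123·11² = 123·121 = 14883
x² - 123y² = 14884 - 14883 = 1
Since this equals 1, (122, 11) is a solution.

Yes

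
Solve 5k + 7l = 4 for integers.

Step 1: Check solvability.
gcd(5, 7) = 1
Since 1 divides 4, solutions exist.

Step 2: Apply extended Euclidean algorithm to find gcd.
We find integers such that 5*x0 + 7*y0 = 1

Step 3: Scale the particular solution.
Multiply by 4/1 = 4:
k = 12, l = -8

Step 4: Verify.
5*(12) + 7*(-8) = 4 = 4 ✓

k = 12, l = -8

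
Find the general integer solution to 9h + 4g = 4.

Step 1: Compute gcd(9, 4) = 1.
Since 1 divides 4, solutions exist.

Step 2: Find a particular solution using extended Euclidean algorithm.
We get h₀ = 4, g₀ = -8.
Check: 9*4 + 4*-8 = 4 = 4 ✓

Step 3: Write the general solution.
h = 4 + (4/1)t = 4 + 4t
g = -8 - (9/1)t = -8 - 9t
for any integer t.

h = 4 + 4t, g = -8 - 9t for integer t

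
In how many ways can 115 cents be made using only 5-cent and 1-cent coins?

We need non-negative integers (x, y) with 5x + 1y = 115.
For each x from 0 to 23, check if (115 - 5x) is a non-negative multiple of 1.
Solutions (x, y): (0,115), (1,110), (2,105), (3,100), ...
Count: 24

24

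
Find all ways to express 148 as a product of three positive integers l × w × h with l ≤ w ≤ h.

Iterate l from 1 to ⌊148^(1/3)⌋. For each l dividing 148, iterate w ≥ l with w dividing 148/l, and set h = 148/(l·w).
Triples found (4): (1×1×148), (1×2×74), (1×4×37), (2×2×37)

(1×1×148), (1×2×74), (1×4×37), (2×2×37)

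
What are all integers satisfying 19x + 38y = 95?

Step 1: Compute gcd(19, 38) = 19.
Since 19 divides 95, solutions exist.

Step 2: Find a particular solution using extended Euclidean algorithm.
We get x₀ = 5, y₀ = 0.
Check: 19*5 + 38*0 = 95 = 95 ✓

Step 3: Write the general solution.
x = 5 + (38/19)t = 5 + 2t
y = 0 - (19/19)t = 0 - 1t
for any integer t.

x = 5 + 2t, y = 0 - 1t for integer t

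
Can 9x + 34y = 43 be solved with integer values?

Step 1: Compute gcd(9, 34).
gcd(9, 34) = 1

Step 2: Check divisibility.
Does 1 divide 43? 43 = 1 x 43, so yes.

By the theorem on linear Diophantine equations, 9x + 34y = 43 has integer solutions if and only if gcd(9, 34) divides 43. Since 1 | 43, solutions exist.

Yes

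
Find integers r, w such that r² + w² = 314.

We need to find integers r, w > 0 such that r² + w² = 314.
Trying r = 5: w² = 314 - 5² = 314 - 25 = 289
w = 17
Check: 5² + 17² = 25 + 289 = 314 ✓

314 = 5² + 17²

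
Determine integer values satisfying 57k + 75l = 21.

Step 1: Check solvability.
gcd(57, 75) = 3
Since 3 divides 21, solutions exist.

Step 2: Apply extended Euclidean algorithm to find gcd.
We find integers such that 57*x0 + 75*y0 = 3

Step 3: Scale the particular solution.
Multiply by 21/3 = 7:
k = 28, l = -21

Step 4: Verify.
57*(28) + 75*(-21) = 21 = 21 ✓

k = 28, l = -21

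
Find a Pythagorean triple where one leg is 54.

We need the other leg and hypotenuse such that 54² + x² = c².
Take x = 240, c = 246: 54² + 240² = 2916 + 57600 = 60516 = 246² ✓
Triple: (54, 240, 246)

(54, 240, 246)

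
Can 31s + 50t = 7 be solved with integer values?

Step 1: Compute gcd(31, 50).
gcd(31, 50) = 1

Step 2: Check divisibility.
Does 1 divide 7? 7 = 1 x 7, so yes.

By the theorem on linear Diophantine equations, 31s + 50t = 7 has integer solutions if and only if gcd(31, 50) divides 7. Since 1 | 7, solutions exist.

Yes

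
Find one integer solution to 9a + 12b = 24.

Step 1: Check solvability.
gcd(9, 12) = 3
Since 3 divides 24, solutions exist.

Step 2: Apply extended Euclidean algorithm to find gcd.
We find integers such that 9*x0 + 12*y0 = 3

Step 3: Scale the particular solution.
Multiply by 24/3 = 8:
a = -8, b = 8

Step 4: Verify.
9*(-8) + 12*(8) = 24 = 24 ✓

a = -8, b = 8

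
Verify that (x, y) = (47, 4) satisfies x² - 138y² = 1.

Compute x² = 47² = 2209
Compute 138y² = 138·4² = 138·16 = 2208
x² - 138y² = 2209 - 2208 = 1
Since this equals 1, (47, 4) is a solution.

Yes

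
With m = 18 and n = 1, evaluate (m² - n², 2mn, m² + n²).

a = m² - n² = 324 - 1 = 323
b = 2mn = 2·18·1 = 36
c = m² + n² = 324 + 1 = 325
Verify: 323² + 36² = 104329 + 1296 = 105625 = 325² ✓

(323, 36, 325)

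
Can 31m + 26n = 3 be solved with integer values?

Step 1: Compute gcd(31, 26).
gcd(31, 26) = 1

Step 2: Check divisibility.
Does 1 divide 3? 3 = 1 x 3, so yes.

By the theorem on linear Diophantine equations, 31m + 26n = 3 has integer solutions if and only if gcd(31, 26) divides 3. Since 1 | 3, solutions exist.

Yes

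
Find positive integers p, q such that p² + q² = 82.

Search for p with 82 - p² a perfect square.
p = 1: 82 - 1² = 82 - 1 = 81 = 9² ✓
So p = 1, q = 9.

p = 1, q = 9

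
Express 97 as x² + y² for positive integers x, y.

We need to find integers x, y > 0 such that x² + y² = 97.
Trying x = 4: y² = 97 - 4² = 97 - 16 = 81
y = 9
Check: 4² + 9² = 16 + 81 = 97 ✓

97 = 4² + 9²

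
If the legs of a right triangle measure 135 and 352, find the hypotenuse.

c² = a² + b² = 135² + 352² = 18225 + 123904 = 142129
c = 377

377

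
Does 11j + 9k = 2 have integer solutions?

Step 1: Compute gcd(11, 9).
gcd(11, 9) = 1

Step 2: Check divisibility.
Does 1 divide 2? 2 = 1 x 2, so yes.

By the theorem on linear Diophantine equations, 11j + 9k = 2 has integer solutions if and only if gcd(11, 9) divides 2. Since 1 | 2, solutions exist.

Yes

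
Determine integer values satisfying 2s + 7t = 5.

Step 1: Check solvability.
gcd(2, 7) = 1
Since 1 divides 5, solutions exist.

Step 2: Apply extended Euclidean algorithm to find gcd.
We find integers such that 2*x0 + 7*y0 = 1

Step 3: Scale the particular solution.
Multiply by 5/1 = 5:
s = -15, t = 5

Step 4: Verify.
2*(-15) + 7*(5) = 5 = 5 ✓

s = -15, t = 5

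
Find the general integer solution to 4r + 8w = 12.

Step 1: Compute gcd(4, 8) = 4.
Since 4 divides 12, solutions exist.

Step 2: Find a particular solution using extended Euclidean algorithm.
We get r₀ = 3, w₀ = 0.
Check: 4*3 + 8*0 = 12 = 12 ✓

Step 3: Write the general solution.
r = 3 + (8/4)t = 3 + 2t
w = 0 - (4/4)t = 0 - 1t
for any integer t.

r = 3 + 2t, w = 0 - 1t for integer t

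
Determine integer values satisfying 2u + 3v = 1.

Step 1: Check solvability.
gcd(2, 3) = 1
Since 1 divides 1, solutions exist.

Step 2: Apply extended Euclidean algorithm to find gcd.
We find integers such that 2*x0 + 3*y0 = 1

Step 3: Scale the particular solution.
Multiply by 1/1 = 1:
u = -1, v = 1

Step 4: Verify.
2*(-1) + 3*(1) = 1 = 1 ✓

u = -1, v = 1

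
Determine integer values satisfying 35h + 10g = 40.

Step 1: Check solvability.
gcd(35, 10) = 5
Since 5 divides 40, solutions exist.

Step 2: Apply extended Euclidean algorithm to find gcd.
We find integers such that 35*x0 + 10*y0 = 5

Step 3: Scale the particular solution.
Multiply by 40/5 = 8:
h = 8, g = -24

Step 4: Verify.
35*(8) + 10*(-24) = 40 = 40 ✓

h = 8, g = -24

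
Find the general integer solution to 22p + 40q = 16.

Step 1: Compute gcd(22, 40) = 2.
Since 2 divides 16, solutions exist.

Step 2: Find a particular solution using extended Euclidean algorithm.
We get p₀ = -72, q₀ = 40.
Check: 22*-72 + 40*40 = 16 = 16 ✓

Step 3: Write the general solution.
p = -72 + (40/2)t = -72 + 20t
q = 40 - (22/2)t = 40 - 11t
for any integer t.

p = -72 + 20t, q = 40 - 11t for integer t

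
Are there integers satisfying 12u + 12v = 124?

Step 1: Compute gcd(12, 12).
gcd(12, 12) = 12

Step 2: Check divisibility.
Does 12 divide 124? 124 = 12 x 10 + 4, so no.

By the theorem on linear Diophantine equations, 12u + 12v = 124 has integer solutions if and only if gcd(12, 12) divides 124. Since 12 does not divide 124, no solutions exist.

No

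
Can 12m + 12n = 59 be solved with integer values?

Step 1: Compute gcd(12, 12).
gcd(12, 12) = 12

Step 2: Check divisibility.
Does 12 divide 59? 59 = 12 x 4 + 11, so no.

By the theorem on linear Diophantine equations, 12m + 12n = 59 has integer solutions if and only if gcd(12, 12) divides 59. Since 12 does not divide 59, no solutions exist.

No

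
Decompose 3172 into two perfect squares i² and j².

We need to find integers i, j > 0 such that i² + j² = 3172.
Trying i = 6: j² = 3172 - 6² = 3172 - 36 = 3136
j = 56
Check: 6² + 56² = 36 + 3136 = 3172 ✓

3172 = 6² + 56²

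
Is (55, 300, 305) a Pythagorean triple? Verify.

Compute a² + b² = 55² + 300² = 3025 + 90000 = 93025
Compute c² = 305² = 93025
Since 93025 = 93025, confirmed.

Yes, it is a Pythagorean triple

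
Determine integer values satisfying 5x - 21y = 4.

Step 1: Check solvability.
gcd(5, 21) = 1
Since 1 divides 4, solutions exist.

Step 2: Apply extended Euclidean algorithm to find gcd.
We find integers such that 5*x0 + 21*y0 = 1

Step 3: Scale the particular solution.
Multiply by 4/1 = 4:
x = -16, y = -4

Step 4: Verify.
5*(-16) - 21*(-4) = 4 = 4 ✓

x = -16, y = -4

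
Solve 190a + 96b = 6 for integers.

Step 1: Check solvability.
gcd(190, 96) = 2
Since 2 divides 6, solutions exist.

Step 2: Apply extended Euclidean algorithm to find gcd.
We find integers such that 190*x0 + 96*y0 = 2

Step 3: Scale the particular solution.
Multiply by 6/2 = 3:
a = -3, b = 6

Step 4: Verify.
190*(-3) + 96*(6) = 6 = 6 ✓

a = -3, b = 6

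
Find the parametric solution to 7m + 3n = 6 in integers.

Step 1: Compute gcd(7, 3) = 1.
Since 1 divides 6, solutions exist.

Step 2: Find a particular solution using extended Euclidean algorithm.
We get m₀ = 6, n₀ = -12.
Check: 7*6 + 3*-12 = 6 = 6 ✓

Step 3: Write the general solution.
m = 6 + (3/1)t = 6 + 3t
n = -12 - (7/1)t = -12 - 7t
for any integer t.

m = 6 + 3t, n = -12 - 7t for integer t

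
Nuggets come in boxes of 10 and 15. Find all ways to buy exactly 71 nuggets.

We need non-negative integers (x, y) with 10x + 15y = 71.
For each x in 0..7, check if 71 - 10x is a non-negative multiple of 15.
No x yields an integer y ≥ 0.

No solution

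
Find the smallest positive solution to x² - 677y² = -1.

We need x² = 677y² - 1. Try successive y:
y = 1: x² = 677·1² - 1 = 676 = 26² ✓
Check: 26² - 677·1² = 676 - 677 = -1 ✓

x = 26, y = 1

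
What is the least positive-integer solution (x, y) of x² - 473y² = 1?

We seek the smallest positive integers (x, y) with x² - 473y² = 1, i.e., x² = 473y² + 1.
Try successive y values:
y = 1: x² = 473·1² + 1 = 474, not a perfect square
y = 2: x² = 473·2² + 1 = 1893, not a perfect square
y = 3: x² = 473·3² + 1 = 4258, not a perfect square
... continuing the search (or via continued fractions) ...
y = 4: x² = 473·4² + 1 = 7569, x = 87 ✓

Verify: 87² - 473·4² = 7569 - 7568 = 1 ✓

x = 87, y = 4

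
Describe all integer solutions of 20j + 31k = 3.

Step 1: Compute gcd(20, 31) = 1.
Since 1 divides 3, solutions exist.

Step 2: Find a particular solution using extended Euclidean algorithm.
We get j₀ = 42, k₀ = -27.
Check: 20*42 + 31*-27 = 3 = 3 ✓

Step 3: Write the general solution.
j = 42 + (31/1)t = 42 + 31t
k = -27 - (20/1)t = -27 - 20t
for any integer t.

j = 42 + 31t, k = -27 - 20t for integer t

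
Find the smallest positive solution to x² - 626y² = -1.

We need x² = 626y² - 1. Try successive y:
y = 1: x² = 626·1² - 1 = 625 = 25² ✓
Check: 25² - 626·1² = 625 - 626 = -1 ✓

x = 25, y = 1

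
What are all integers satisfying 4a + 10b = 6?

Step 1: Compute gcd(4, 10) = 2.
Since 2 divides 6, solutions exist.

Step 2: Find a particular solution using extended Euclidean algorithm.
We get a₀ = -6, b₀ = 3.
Check: 4*-6 + 10*3 = 6 = 6 ✓

Step 3: Write the general solution.
a = -6 + (10/2)t = -6 + 5t
b = 3 - (4/2)t = 3 - 2t
for any integer t.

a = -6 + 5t, b = 3 - 2t for integer t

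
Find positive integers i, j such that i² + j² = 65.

Search for i with 65 - i² a perfect square.
i = 1: 65 - 1² = 65 - 1 = 64 = 8² ✓
So i = 1, j = 8.

i = 1, j = 8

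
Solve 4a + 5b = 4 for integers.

Step 1: Check solvability.
gcd(4, 5) = 1
Since 1 divides 4, solutions exist.

Step 2: Apply extended Euclidean algorithm to find gcd.
We find integers such that 4*x0 + 5*y0 = 1

Step 3: Scale the particular solution.
Multiply by 4/1 = 4:
a = -4, b = 4

Step 4: Verify.
4*(-4) + 5*(4) = 4 = 4 ✓

a = -4, b = 4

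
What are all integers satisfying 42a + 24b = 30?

Step 1: Compute gcd(42, 24) = 6.
Since 6 divides 30, solutions exist.

Step 2: Find a particular solution using extended Euclidean algorithm.
We get a₀ = -5, b₀ = 10.
Check: 42*-5 + 24*10 = 30 = 30 ✓

Step 3: Write the general solution.
a = -5 + (24/6)t = -5 + 4t
b = 10 - (42/6)t = 10 - 7t
for any integer t.

a = -5 + 4t, b = 10 - 7t for integer t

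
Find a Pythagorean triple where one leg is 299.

We need the other leg and hypotenuse such that 299² + x² = c².
Take x = 180, c = 349: 299² + 180² = 89401 + 32400 = 121801 = 349² ✓
Triple: (299, 180, 349)

(299, 180, 349)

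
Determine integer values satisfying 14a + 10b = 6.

Step 1: Check solvability.
gcd(14, 10) = 2
Since 2 divides 6, solutions exist.

Step 2: Apply extended Euclidean algorithm to find gcd.
We find integers such that 14*x0 + 10*y0 = 2

Step 3: Scale the particular solution.
Multiply by 6/2 = 3:
a = -6, b = 9

Step 4: Verify.
14*(-6) + 10*(9) = 6 = 6 ✓

a = -6, b = 9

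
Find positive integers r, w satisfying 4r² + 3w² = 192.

Try small values of r and check whether (192 - 4r²)/3 is a perfect square.
r = 6: 4·6² = 144, so 3w² = 192 - 144 = 48, giving w² = 16, w = 4.
Check: 4·6² + 3·4² = 144 + 48 = 192 ✓

r = 6, w = 4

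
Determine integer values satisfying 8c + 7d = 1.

Step 1: Check solvability.
gcd(8, 7) = 1
Since 1 divides 1, solutions exist.

Step 2: Apply extended Euclidean algorithm to find gcd.
We find integers such that 8*x0 + 7*y0 = 1

Step 3: Scale the particular solution.
Multiply by 1/1 = 1:
c = 1, d = -1

Step 4: Verify.
8*(1) + 7*(-1) = 1 = 1 ✓

c = 1, d = -1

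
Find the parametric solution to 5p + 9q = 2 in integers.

Step 1: Compute gcd(5, 9) = 1.
Since 1 divides 2, solutions exist.

Step 2: Find a particular solution using extended Euclidean algorithm.
We get p₀ = 4, q₀ = -2.
Check: 5*4 + 9*-2 = 2 = 2 ✓

Step 3: Write the general solution.
p = 4 + (9/1)t = 4 + 9t
q = -2 - (5/1)t = -2 - 5t
for any integer t.

p = 4 + 9t, q = -2 - 5t for integer t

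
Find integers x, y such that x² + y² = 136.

We need to find integers x, y > 0 such that x² + y² = 136.
Trying x = 6: y² = 136 - 6² = 136 - 36 = 100
y = 10
Check: 6² + 10² = 36 + 100 = 136 ✓

136 = 6² + 10²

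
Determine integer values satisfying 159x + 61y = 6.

Step 1: Check solvability.
gcd(159, 61) = 1
Since 1 divides 6, solutions exist.

Step 2: Apply extended Euclidean algorithm to find gcd.
We find integers such that 159*x0 + 61*y0 = 1

Step 3: Scale the particular solution.
Multiply by 6/1 = 6:
x = -168, y = 438

Step 4: Verify.
159*(-168) + 61*(438) = 6 = 6 ✓

x = -168, y = 438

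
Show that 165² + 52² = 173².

Compute a² + b² = 165² + 52² = 27225 + 2704 = 29929
Compute c² = 173² = 29929
Since 29929 = 29929, confirmed.

Yes, it is a Pythagorean triple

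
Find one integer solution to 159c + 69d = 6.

Step 1: Check solvability.
gcd(159, 69) = 3
Since 3 divides 6, solutions exist.

Step 2: Apply extended Euclidean algorithm to find gcd.
We find integers such that 159*x0 + 69*y0 = 3

Step 3: Scale the particular solution.
Multiply by 6/3 = 2:
c = 20, d = -46

Step 4: Verify.
159*(20) + 69*(-46) = 6 = 6 ✓

c = 20, d = -46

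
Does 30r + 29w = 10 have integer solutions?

Step 1: Compute gcd(30, 29).
gcd(30, 29) = 1

Step 2: Check divisibility.
Does 1 divide 10? 10 = 1 x 10, so yes.

By the theorem on linear Diophantine equations, 30r + 29w = 10 has integer solutions if and only if gcd(30, 29) divides 10. Since 1 | 10, solutions exist.

Yes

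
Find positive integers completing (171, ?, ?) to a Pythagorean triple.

We need the other leg and hypotenuse such that 171² + x² = c².
Take x = 140, c = 221: 171² + 140² = 29241 + 19600 = 48841 = 221² ✓
Triple: (171, 140, 221)

(171, 140, 221)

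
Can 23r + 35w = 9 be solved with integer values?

Step 1: Compute gcd(23, 35).
gcd(23, 35) = 1

Step 2: Check divisibility.
Does 1 divide 9? 9 = 1 x 9, so yes.

By the theorem on linear Diophantine equations, 23r + 35w = 9 has integer solutions if and only if gcd(23, 35) divides 9. Since 1 | 9, solutions exist.

Yes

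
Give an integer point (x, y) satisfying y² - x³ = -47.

Try small integer x values and check whether x³ - 47 is a perfect square.
x = 12: x³ - 47 = 12³ - 47 = 1728 - 47 = 1681
Is 1681 a perfect square? 41² = 1681 ✓
So (x, y) = (12, -41) is a solution.

x = 12, y = -41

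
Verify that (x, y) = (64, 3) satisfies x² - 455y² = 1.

Compute x² = 64² = 4096
Compute 455y² = 455·3² = 455·9 = 4095
x² - 455y² = 4096 - 4095 = 1
Since this equals 1, (64, 3) is a solution.

Yes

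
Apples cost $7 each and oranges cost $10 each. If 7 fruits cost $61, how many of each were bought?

Let a = apples, o = oranges.
a + o = 7
7a + 10o = 61
Substitute o = 7 - a:
7a + 10(7 - a) = 61
(7 - 10)a = 61 - 70
-3a = -9
a = 3, o = 7 - 3 = 4

Apples: 3, Oranges: 4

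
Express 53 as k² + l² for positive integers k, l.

We need to find integers k, l > 0 such that k² + l² = 53.
Trying k = 2: l² = 53 - 2² = 53 - 4 = 49
l = 7
Check: 2² + 7² = 4 + 49 = 53 ✓

53 = 2² + 7²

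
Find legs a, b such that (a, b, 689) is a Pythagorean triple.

We need a² + b² = 689² = 474721.
Trying: 561² + 400² = 314721 + 160000 = 474721 ✓

(561, 400, 689)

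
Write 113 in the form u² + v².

We need to find integers u, v > 0 such that u² + v² = 113.
Trying u = 7: v² = 113 - 7² = 113 - 49 = 64
v = 8
Check: 7² + 8² = 49 + 64 = 113 ✓

113 = 7² + 8²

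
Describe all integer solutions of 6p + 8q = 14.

Step 1: Compute gcd(6, 8) = 2.
Since 2 divides 14, solutions exist.

Step 2: Find a particular solution using extended Euclidean algorithm.
We get p₀ = -7, q₀ = 7.
Check: 6*-7 + 8*7 = 14 = 14 ✓

Step 3: Write the general solution.
p = -7 + (8/2)t = -7 + 4t
q = 7 - (6/2)t = 7 - 3t
for any integer t.

p = -7 + 4t, q = 7 - 3t for integer t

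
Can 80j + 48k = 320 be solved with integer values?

Step 1: Compute gcd(80, 48).
gcd(80, 48) = 16

Step 2: Check divisibility.
Does 16 divide 320? 320 = 16 x 20, so yes.

By the theorem on linear Diophantine equations, 80j + 48k = 320 has integer solutions if and only if gcd(80, 48) divides 320. Since 16 | 320, solutions exist.

Yes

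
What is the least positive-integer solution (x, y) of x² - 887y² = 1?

We seek the smallest positive integers (x, y) with x² - 887y² = 1, i.e., x² = 887y² + 1.
Try successive y values:
y = 1: x² = 887·1² + 1 = 888, not a perfect square
y = 2: x² = 887·2² + 1 = 3549, not a perfect square
y = 3: x² = 887·3² + 1 = 7984, not a perfect square
... continuing the search (or via continued fractions) ...
y = 15755: x² = 887·15755² + 1 = 220171162176, x = 469224 ✓

Verify: 469224² - 887·15755² = 220171162176 - 220171162175 = 1 ✓

x = 469224, y = 15755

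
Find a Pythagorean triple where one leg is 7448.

We need the other leg and hypotenuse such that 7448² + x² = c².
Take x = 2961, c = 8015: 7448² + 2961² = 55472704 + 8767521 = 64240225 = 8015² ✓
Triple: (2961, 7448, 8015)

(2961, 7448, 8015)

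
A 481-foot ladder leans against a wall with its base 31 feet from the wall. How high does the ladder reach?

The ladder, wall, and ground form a right triangle with hypotenuse 481 and one leg 31.
By the Pythagorean theorem: h² = 481² - 31² = 231361 - 961 = 230400
h = √230400 = 480 feet

480 feet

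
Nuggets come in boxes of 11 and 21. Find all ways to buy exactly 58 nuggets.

We need non-negative integers (x, y) with 11x + 21y = 58.
For each x in 0..5, check if 58 - 11x is a non-negative multiple of 21.
No x yields an integer y ≥ 0.

No solution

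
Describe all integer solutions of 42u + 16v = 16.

Step 1: Compute gcd(42, 16) = 2.
Since 2 divides 16, solutions exist.

Step 2: Find a particular solution using extended Euclidean algorithm.
We get u₀ = -24, v₀ = 64.
Check: 42*-24 + 16*64 = 16 = 16 ✓

Step 3: Write the general solution.
u = -24 + (16/2)t = -24 + 8t
v = 64 - (42/2)t = 64 - 21t
for any integer t.

u = -24 + 8t, v = 64 - 21t for integer t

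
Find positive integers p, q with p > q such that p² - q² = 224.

Factor: p² - q² = (p+q)(p-q) = 224.
We need two factors of 224 with the same parity.
Use p+q = 112 and p-q = 2 (product 112·2 = 224).
Adding: 2p = 114, so p = 57.
Subtracting: 2q = 110, so q = 55.
Check: 57² - 55² = 3249 - 3025 = 224 ✓

p = 57, q = 55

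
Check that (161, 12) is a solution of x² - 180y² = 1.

Compute x² = 161² = 25921
Compute 180y² = 180·12² = 180·144 = 25920
x² - 180y² = 25921 - 25920 = 1
Since this equals 1, (161, 12) is a solution.

Yes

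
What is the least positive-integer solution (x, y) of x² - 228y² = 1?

We seek the smallest positive integers (x, y) with x² - 228y² = 1, i.e., x² = 228y² + 1.
Try successive y values:
y = 1: x² = 228·1² + 1 = 229, not a perfect square
y = 2: x² = 228·2² + 1 = 913, not a perfect square
y = 3: x² = 228·3² + 1 = 2053, not a perfect square
... continuing the search (or via continued fractions) ...
y = 10: x² = 228·10² + 1 = 22801, x = 151 ✓

Verify: 151² - 228·10² = 22801 - 22800 = 1 ✓

x = 151, y = 10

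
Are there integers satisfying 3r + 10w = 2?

Step 1: Compute gcd(3, 10).
gcd(3, 10) = 1

Step 2: Check divisibility.
Does 1 divide 2? 2 = 1 x 2, so yes.

By the theorem on linear Diophantine equations, 3r + 10w = 2 has integer solutions if and only if gcd(3, 10) divides 2. Since 1 | 2, solutions exist.

Yes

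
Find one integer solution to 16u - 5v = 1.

Step 1: Check solvability.
gcd(16, 5) = 1
Since 1 divides 1, solutions exist.

Step 2: Apply extended Euclidean algorithm to find gcd.
We find integers such that 16*x0 + 5*y0 = 1

Step 3: Scale the particular solution.
Multiply by 1/1 = 1:
u = 1, v = 3

Step 4: Verify.
16*(1) - 5*(3) = 1 = 1 ✓

u = 1, v = 3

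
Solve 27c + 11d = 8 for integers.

Step 1: Check solvability.
gcd(27, 11) = 1
Since 1 divides 8, solutions exist.

Step 2: Apply extended Euclidean algorithm to find gcd.
We find integers such that 27*x0 + 11*y0 = 1

Step 3: Scale the particular solution.
Multiply by 8/1 = 8:
c = -16, d = 40

Step 4: Verify.
27*(-16) + 11*(40) = 8 = 8 ✓

c = -16, d = 40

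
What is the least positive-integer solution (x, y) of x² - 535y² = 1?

We seek the smallest positive integers (x, y) with x² - 535y² = 1, i.e., x² = 535y² + 1.
Try successive y values:
y = 1: x² = 535·1² + 1 = 536, not a perfect square
y = 2: x² = 535·2² + 1 = 2141, not a perfect square
y = 3: x² = 535·3² + 1 = 4816, not a perfect square
... continuing the search (or via continued fractions) ...
y = 69987: x² = 535·69987² + 1 = 2620526390416, x = 1618804 ✓

Verify: 1618804² - 535·69987² = 2620526390416 - 2620526390415 = 1 ✓

x = 1618804, y = 69987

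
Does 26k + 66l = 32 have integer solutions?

Step 1: Compute gcd(26, 66).
gcd(26, 66) = 2

Step 2: Check divisibility.
Does 2 divide 32? 32 = 2 x 16, so yes.

By the theorem on linear Diophantine equations, 26k + 66l = 32 has integer solutions if and only if gcd(26, 66) divides 32. Since 2 | 32, solutions exist.

Yes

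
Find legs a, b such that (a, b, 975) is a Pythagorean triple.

We need a² + b² = 975² = 950625.
Trying: 759² + 612² = 576081 + 374544 = 950625 ✓

(759, 612, 975)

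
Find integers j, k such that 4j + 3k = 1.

Step 1: Check solvability.
gcd(4, 3) = 1
Since 1 divides 1, solutions exist.

Step 2: Apply extended Euclidean algorithm to find gcd.
We find integers such that 4*x0 + 3*y0 = 1

Step 3: Scale the particular solution.
Multiply by 1/1 = 1:
j = 1, k = -1

Step 4: Verify.
4*(1) + 3*(-1) = 1 = 1 ✓

j = 1, k = -1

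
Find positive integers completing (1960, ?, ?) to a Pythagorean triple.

We need the other leg and hypotenuse such that 1960² + x² = c².
Take x = 5313, c = 5663: 1960² + 5313² = 3841600 + 28227969 = 32069569 = 5663² ✓
Triple: (5313, 1960, 5663)

(5313, 1960, 5663)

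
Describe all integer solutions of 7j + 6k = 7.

Step 1: Compute gcd(7, 6) = 1.
Since 1 divides 7, solutions exist.

Step 2: Find a particular solution using extended Euclidean algorithm.
We get j₀ = 7, k₀ = -7.
Check: 7*7 + 6*-7 = 7 = 7 ✓

Step 3: Write the general solution.
j = 7 + (6/1)t = 7 + 6t
k = -7 - (7/1)t = -7 - 7t
for any integer t.

j = 7 + 6t, k = -7 - 7t for integer t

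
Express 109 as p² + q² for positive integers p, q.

We need to find integers p, q > 0 such that p² + q² = 109.
Trying p = 3: q² = 109 - 3² = 109 - 9 = 100
q = 10
Check: 3² + 10² = 9 + 100 = 109 ✓

109 = 3² + 10²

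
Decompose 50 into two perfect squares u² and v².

We need to find integers u, v > 0 such that u² + v² = 50.
Trying u = 1: v² = 50 - 1² = 50 - 1 = 49
v = 7
Check: 1² + 7² = 1 + 49 = 50 ✓

50 = 1² + 7²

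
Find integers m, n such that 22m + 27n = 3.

Step 1: Check solvability.
gcd(22, 27) = 1
Since 1 divides 3, solutions exist.

Step 2: Apply extended Euclidean algorithm to find gcd.
We find integers such that 22*x0 + 27*y0 = 1

Step 3: Scale the particular solution.
Multiply by 3/1 = 3:
m = -33, n = 27

Step 4: Verify.
22*(-33) + 27*(27) = 3 = 3 ✓

m = -33, n = 27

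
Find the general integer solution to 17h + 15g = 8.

Step 1: Compute gcd(17, 15) = 1.
Since 1 divides 8, solutions exist.

Step 2: Find a particular solution using extended Euclidean algorithm.
We get h₀ = -56, g₀ = 64.
Check: 17*-56 + 15*64 = 8 = 8 ✓

Step 3: Write the general solution.
h = -56 + (15/1)t = -56 + 15t
g = 64 - (17/1)t = 64 - 17t
for any integer t.

h = -56 + 15t, g = 64 - 17t for integer t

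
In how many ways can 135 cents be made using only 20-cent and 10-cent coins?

We need non-negative integers (x, y) with 20x + 10y = 135.
For each x from 0 to 6, check if (135 - 20x) is a non-negative multiple of 10.
Solutions (x, y): none
Count: 0

0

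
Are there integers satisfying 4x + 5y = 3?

Step 1: Compute gcd(4, 5).
gcd(4, 5) = 1

Step 2: Check divisibility.
Does 1 divide 3? 3 = 1 x 3, so yes.

By the theorem on linear Diophantine equations, 4x + 5y = 3 has integer solutions if and only if gcd(4, 5) divides 3. Since 1 | 3, solutions exist.

Yes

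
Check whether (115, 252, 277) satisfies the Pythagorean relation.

Compute a² + b²:
115² + 252² = 13225 + 63504 = 76729
Compute c²:
277² = 76729
Since 76729 = 76729, it is a Pythagorean triple.

Yes, it is a Pythagorean triple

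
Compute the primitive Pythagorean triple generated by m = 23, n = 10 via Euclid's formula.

a = m² - n² = 529 - 100 = 429
b = 2mn = 2·23·10 = 460
c = m² + n² = 529 + 100 = 629
Verify: 429² + 460² = 184041 + 211600 = 395641 = 629² ✓

(429, 460, 629)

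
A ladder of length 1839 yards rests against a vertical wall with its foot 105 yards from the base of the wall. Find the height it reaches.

The ladder, wall, and ground form a right triangle with hypotenuse 1839 and one leg 105.
By the Pythagorean theorem: h² = 1839² - 105² = 3381921 - 11025 = 3370896
h = √3370896 = 1836 yards

1836 yards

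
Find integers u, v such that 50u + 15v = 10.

Step 1: Check solvability.
gcd(50, 15) = 5
Since 5 divides 10, solutions exist.

Step 2: Apply extended Euclidean algorithm to find gcd.
We find integers such that 50*x0 + 15*y0 = 5

Step 3: Scale the particular solution.
Multiply by 10/5 = 2:
u = 2, v = -6

Step 4: Verify.
50*(2) + 15*(-6) = 10 = 10 ✓

u = 2, v = -6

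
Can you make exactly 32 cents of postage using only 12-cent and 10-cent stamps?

We need non-negative x, y with 12x + 10y = 32.
gcd(12, 10) = 2 divides 32, so integer solutions exist.
Search for a non-negative one: x = 1 gives 10y = 32 - 12 = 20, so y = 2.
Check: 12·1 + 10·2 = 32 ✓

Yes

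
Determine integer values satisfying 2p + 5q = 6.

Step 1: Check solvability.
gcd(2, 5) = 1
Since 1 divides 6, solutions exist.

Step 2: Apply extended Euclidean algorithm to find gcd.
We find integers such that 2*x0 + 5*y0 = 1

Step 3: Scale the particular solution.
Multiply by 6/1 = 6:
p = -12, q = 6

Step 4: Verify.
2*(-12) + 5*(6) = 6 = 6 ✓

p = -12, q = 6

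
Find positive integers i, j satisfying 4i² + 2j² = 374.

Try small values of i and check whether (374 - 4i²)/2 is a perfect square.
i = 9: 4·9² = 324, so 2j² = 374 - 324 = 50, giving j² = 25, j = 5.
Check: 4·9² + 2·5² = 324 + 50 = 374 ✓

i = 9, j = 5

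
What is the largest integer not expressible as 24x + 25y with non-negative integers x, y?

For two coprime denominations a and b, the Frobenius number (largest value not representable as a non-negative combination) is ab - a - b.
Here gcd(24, 25) = 1, so they are coprime.
F(24, 25) = 24·25 - 24 - 25 = 600 - 49 = 551

551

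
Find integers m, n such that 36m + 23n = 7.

Step 1: Check solvability.
gcd(36, 23) = 1
Since 1 divides 7, solutions exist.

Step 2: Apply extended Euclidean algorithm to find gcd.
We find integers such that 36*x0 + 23*y0 = 1

Step 3: Scale the particular solution.
Multiply by 7/1 = 7:
m = -49, n = 77

Step 4: Verify.
36*(-49) + 23*(77) = 7 = 7 ✓

m = -49, n = 77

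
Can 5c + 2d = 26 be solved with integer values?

Step 1: Compute gcd(5, 2).
gcd(5, 2) = 1

Step 2: Check divisibility.
Does 1 divide 26? 26 = 1 x 26, so yes.

By the theorem on linear Diophantine equations, 5c + 2d = 26 has integer solutions if and only if gcd(5, 2) divides 26. Since 1 | 26, solutions exist.

Yes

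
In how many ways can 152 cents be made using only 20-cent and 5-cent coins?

We need non-negative integers (x, y) with 20x + 5y = 152.
For each x from 0 to 7, check if (152 - 20x) is a non-negative multiple of 5.
Solutions (x, y): none
Count: 0

0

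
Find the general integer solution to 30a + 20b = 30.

Step 1: Compute gcd(30, 20) = 10.
Since 10 divides 30, solutions exist.

Step 2: Find a particular solution using extended Euclidean algorithm.
We get a₀ = 3, b₀ = -3.
Check: 30*3 + 20*-3 = 30 = 30 ✓

Step 3: Write the general solution.
a = 3 + (20/10)t = 3 + 2t
b = -3 - (30/10)t = -3 - 3t
for any integer t.

a = 3 + 2t, b = -3 - 3t for integer t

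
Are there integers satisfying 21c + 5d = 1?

Step 1: Compute gcd(21, 5).
gcd(21, 5) = 1

Step 2: Check divisibility.
Does 1 divide 1? 1 = 1 x 1, so yes.

By the theorem on linear Diophantine equations, 21c + 5d = 1 has integer solutions if and only if gcd(21, 5) divides 1. Since 1 | 1, solutions exist.

Yes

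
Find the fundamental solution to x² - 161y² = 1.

We seek the smallest positive integers (x, y) with x² - 161y² = 1, i.e., x² = 161y² + 1.
Try successive y values:
y = 1: x² = 161·1² + 1 = 162, not a perfect square
y = 2: x² = 161·2² + 1 = 645, not a perfect square
y = 3: x² = 161·3² + 1 = 1450, not a perfect square
... continuing the search (or via continued fractions) ...
y = 928: x² = 161·928² + 1 = 138650625, x = 11775 ✓

Verify: 11775² - 161·928² = 138650625 - 138650624 = 1 ✓

x = 11775, y = 928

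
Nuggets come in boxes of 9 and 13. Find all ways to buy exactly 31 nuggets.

We need non-negative integers (x, y) with 9x + 13y = 31.
For each x in 0..3, check if 31 - 9x is a non-negative multiple of 13.
x = 2: 13y = 13, y = 1 ✓

(2 boxes of 9, 1 boxes of 13)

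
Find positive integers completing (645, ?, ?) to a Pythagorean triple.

We need the other leg and hypotenuse such that 645² + x² = c².
Take x = 812, c = 1037: 645² + 812² = 416025 + 659344 = 1075369 = 1037² ✓
Triple: (645, 812, 1037)

(645, 812, 1037)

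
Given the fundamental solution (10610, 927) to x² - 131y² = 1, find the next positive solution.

Solutions to x² - Dy² = 1 are generated by powers of (x₀ + y₀√D).
The next solution satisfies x₁ + y₁√131 = (x₀ + y₀√131)², giving:
x₁ = x₀² + 131y₀² = 10610² + 131·927² = 112572100 + 112572099 = 225144199
y₁ = 2x₀y₀ = 2·10610·927 = 19670940

Verify: 225144199² - 131·19670940² = 50689910343351601 - 50689910343351600 = 1 ✓

x = 225144199, y = 19670940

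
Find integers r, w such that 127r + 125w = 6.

Step 1: Check solvability.
gcd(127, 125) = 1
Since 1 divides 6, solutions exist.

Step 2: Apply extended Euclidean algorithm to find gcd.
We find integers such that 127*x0 + 125*y0 = 1

Step 3: Scale the particular solution.
Multiply by 6/1 = 6:
r = -372, w = 378

Step 4: Verify.
127*(-372) + 125*(378) = 6 = 6 ✓

r = -372, w = 378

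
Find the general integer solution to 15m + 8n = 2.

Step 1: Compute gcd(15, 8) = 1.
Since 1 divides 2, solutions exist.

Step 2: Find a particular solution using extended Euclidean algorithm.
We get m₀ = -2, n₀ = 4.
Check: 15*-2 + 8*4 = 2 = 2 ✓

Step 3: Write the general solution.
m = -2 + (8/1)t = -2 + 8t
n = 4 - (15/1)t = 4 - 15t
for any integer t.

m = -2 + 8t, n = 4 - 15t for integer t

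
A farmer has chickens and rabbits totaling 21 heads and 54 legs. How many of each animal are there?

Let c = chickens, r = rabbits.
Heads: c + r = 21
Legs: 2c + 4r = 54
From the first equation, c = 21 - r. Substitute:
2(21 - r) + 4r = 54
42 + 2r = 54
r = (54 - 42)/2 = 6
c = 21 - 6 = 15

Chickens: 15, Rabbits: 6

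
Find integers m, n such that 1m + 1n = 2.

Step 1: Check solvability.
gcd(1, 1) = 1
Since 1 divides 2, solutions exist.

Step 2: Apply extended Euclidean algorithm to find gcd.
We find integers such that 1*x0 + 1*y0 = 1

Step 3: Scale the particular solution.
Multiply by 2/1 = 2:
m = 0, n = 2

Step 4: Verify.
1*(0) + 1*(2) = 2 = 2 ✓

m = 0, n = 2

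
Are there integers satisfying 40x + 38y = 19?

Step 1: Compute gcd(40, 38).
gcd(40, 38) = 2

Step 2: Check divisibility.
Does 2 divide 19? 19 = 2 x 9 + 1, so no.

By the theorem on linear Diophantine equations, 40x + 38y = 19 has integer solutions if and only if gcd(40, 38) divides 19. Since 2 does not divide 19, no solutions exist.

No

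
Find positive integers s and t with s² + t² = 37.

We need to find integers s, t > 0 such that s² + t² = 37.
Trying s = 1: t² = 37 - 1² = 37 - 1 = 36
t = 6
Check: 1² + 6² = 1 + 36 = 37 ✓

37 = 1² + 6²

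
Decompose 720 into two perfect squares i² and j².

We need to find integers i, j > 0 such that i² + j² = 720.
Trying i = 12: j² = 720 - 12² = 720 - 144 = 576
j = 24
Check: 12² + 24² = 144 + 576 = 720 ✓

720 = 12² + 24²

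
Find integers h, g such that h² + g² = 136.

We need to find integers h, g > 0 such that h² + g² = 136.
Trying h = 6: g² = 136 - 6² = 136 - 36 = 100
g = 10
Check: 6² + 10² = 36 + 100 = 136 ✓

136 = 6² + 10²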